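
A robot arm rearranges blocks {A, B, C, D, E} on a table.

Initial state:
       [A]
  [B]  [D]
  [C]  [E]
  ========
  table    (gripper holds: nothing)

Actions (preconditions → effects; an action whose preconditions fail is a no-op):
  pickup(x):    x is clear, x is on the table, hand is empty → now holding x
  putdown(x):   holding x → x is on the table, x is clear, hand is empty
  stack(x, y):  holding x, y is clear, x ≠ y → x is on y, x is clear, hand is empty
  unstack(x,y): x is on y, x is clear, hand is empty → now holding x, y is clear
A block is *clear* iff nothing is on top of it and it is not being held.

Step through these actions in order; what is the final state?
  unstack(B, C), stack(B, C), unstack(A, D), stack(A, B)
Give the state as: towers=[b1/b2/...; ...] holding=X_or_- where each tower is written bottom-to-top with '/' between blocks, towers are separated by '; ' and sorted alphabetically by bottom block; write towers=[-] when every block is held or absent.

step 1 (unstack(B, C)): towers=[C; E/D/A] holding=B
step 2 (stack(B, C)): towers=[C/B; E/D/A] holding=-
step 3 (unstack(A, D)): towers=[C/B; E/D] holding=A
step 4 (stack(A, B)): towers=[C/B/A; E/D] holding=-

towers=[C/B/A; E/D] holding=-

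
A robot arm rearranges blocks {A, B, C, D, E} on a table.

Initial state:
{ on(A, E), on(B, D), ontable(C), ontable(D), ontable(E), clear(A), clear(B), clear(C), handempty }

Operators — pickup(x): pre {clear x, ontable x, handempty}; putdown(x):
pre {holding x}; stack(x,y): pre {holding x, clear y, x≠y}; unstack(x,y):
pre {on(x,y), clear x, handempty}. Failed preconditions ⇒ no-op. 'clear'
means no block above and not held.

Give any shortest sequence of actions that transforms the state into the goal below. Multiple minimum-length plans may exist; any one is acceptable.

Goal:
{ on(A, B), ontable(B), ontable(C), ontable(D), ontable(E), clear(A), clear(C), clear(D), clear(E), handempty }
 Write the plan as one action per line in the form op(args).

step 1 (unstack(B, D)): towers=[C; D; E/A] holding=B
step 2 (putdown(B)): towers=[B; C; D; E/A] holding=-
step 3 (unstack(A, E)): towers=[B; C; D; E] holding=A
step 4 (stack(A, B)): towers=[B/A; C; D; E] holding=-
goal check: towers=[B/A; C; D; E] holding=- — reached (length 4, optimal by BFS)

unstack(B, D)
putdown(B)
unstack(A, E)
stack(A, B)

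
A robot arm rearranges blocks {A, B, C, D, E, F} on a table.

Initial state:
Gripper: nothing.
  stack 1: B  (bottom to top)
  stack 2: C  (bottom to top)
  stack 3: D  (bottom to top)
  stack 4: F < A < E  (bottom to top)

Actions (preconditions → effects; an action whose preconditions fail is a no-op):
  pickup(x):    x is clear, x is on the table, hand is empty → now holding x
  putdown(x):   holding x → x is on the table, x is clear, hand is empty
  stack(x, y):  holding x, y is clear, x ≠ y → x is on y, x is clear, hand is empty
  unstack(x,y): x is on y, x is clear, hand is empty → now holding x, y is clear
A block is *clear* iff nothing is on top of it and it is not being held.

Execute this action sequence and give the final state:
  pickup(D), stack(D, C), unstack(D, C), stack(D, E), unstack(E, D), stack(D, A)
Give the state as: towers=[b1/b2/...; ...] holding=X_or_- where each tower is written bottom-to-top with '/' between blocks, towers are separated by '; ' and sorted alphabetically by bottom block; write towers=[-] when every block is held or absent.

step 1 (pickup(D)): towers=[B; C; F/A/E] holding=D
step 2 (stack(D, C)): towers=[B; C/D; F/A/E] holding=-
step 3 (unstack(D, C)): towers=[B; C; F/A/E] holding=D
step 4 (stack(D, E)): towers=[B; C; F/A/E/D] holding=-
step 5 (unstack(E, D)) [no-op]: towers=[B; C; F/A/E/D] holding=-
step 6 (stack(D, A)) [no-op]: towers=[B; C; F/A/E/D] holding=-

towers=[B; C; F/A/E/D] holding=-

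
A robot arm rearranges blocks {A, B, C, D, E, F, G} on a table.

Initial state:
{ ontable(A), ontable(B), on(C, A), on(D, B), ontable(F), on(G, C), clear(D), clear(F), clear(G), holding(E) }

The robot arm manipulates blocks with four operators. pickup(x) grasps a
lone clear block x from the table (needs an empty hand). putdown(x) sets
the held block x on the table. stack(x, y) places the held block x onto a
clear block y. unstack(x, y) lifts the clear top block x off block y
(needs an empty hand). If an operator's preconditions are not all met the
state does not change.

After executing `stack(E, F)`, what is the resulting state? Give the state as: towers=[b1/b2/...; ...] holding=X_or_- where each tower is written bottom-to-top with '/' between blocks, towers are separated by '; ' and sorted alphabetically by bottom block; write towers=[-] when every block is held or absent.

towers=[A/C/G; B/D; F/E] holding=-

before: towers=[A/C/G; B/D; F] holding=E
pre[stack(E, F)]: holding(E) ✓, clear(F) ✓, E≠F ✓
all met → apply stack(E, F)
after:  towers=[A/C/G; B/D; F/E] holding=-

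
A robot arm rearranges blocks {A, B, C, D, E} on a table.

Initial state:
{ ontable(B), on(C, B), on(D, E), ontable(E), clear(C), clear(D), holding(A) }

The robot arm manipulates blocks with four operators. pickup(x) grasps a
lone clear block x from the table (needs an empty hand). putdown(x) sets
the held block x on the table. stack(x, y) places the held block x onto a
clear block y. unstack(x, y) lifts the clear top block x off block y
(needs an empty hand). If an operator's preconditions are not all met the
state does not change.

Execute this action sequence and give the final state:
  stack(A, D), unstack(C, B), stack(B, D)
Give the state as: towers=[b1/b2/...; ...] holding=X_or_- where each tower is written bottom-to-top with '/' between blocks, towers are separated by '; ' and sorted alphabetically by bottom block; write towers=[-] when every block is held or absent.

step 1 (stack(A, D)): towers=[B/C; E/D/A] holding=-
step 2 (unstack(C, B)): towers=[B; E/D/A] holding=C
step 3 (stack(B, D)) [no-op]: towers=[B; E/D/A] holding=C

towers=[B; E/D/A] holding=C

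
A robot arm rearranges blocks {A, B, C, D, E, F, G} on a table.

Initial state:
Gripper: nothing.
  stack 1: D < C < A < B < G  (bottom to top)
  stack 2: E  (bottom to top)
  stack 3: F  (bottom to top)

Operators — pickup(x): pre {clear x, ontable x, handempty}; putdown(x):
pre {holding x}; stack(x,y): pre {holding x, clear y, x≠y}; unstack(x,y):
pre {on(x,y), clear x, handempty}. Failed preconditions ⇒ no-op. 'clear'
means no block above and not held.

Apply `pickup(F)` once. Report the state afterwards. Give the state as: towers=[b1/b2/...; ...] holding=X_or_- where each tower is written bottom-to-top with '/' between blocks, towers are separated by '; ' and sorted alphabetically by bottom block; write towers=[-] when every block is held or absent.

towers=[D/C/A/B/G; E] holding=F

before: towers=[D/C/A/B/G; E; F] holding=-
pre[pickup(F)]: clear(F) ✓, ontable(F) ✓, handempty ✓
all met → apply pickup(F)
after:  towers=[D/C/A/B/G; E] holding=F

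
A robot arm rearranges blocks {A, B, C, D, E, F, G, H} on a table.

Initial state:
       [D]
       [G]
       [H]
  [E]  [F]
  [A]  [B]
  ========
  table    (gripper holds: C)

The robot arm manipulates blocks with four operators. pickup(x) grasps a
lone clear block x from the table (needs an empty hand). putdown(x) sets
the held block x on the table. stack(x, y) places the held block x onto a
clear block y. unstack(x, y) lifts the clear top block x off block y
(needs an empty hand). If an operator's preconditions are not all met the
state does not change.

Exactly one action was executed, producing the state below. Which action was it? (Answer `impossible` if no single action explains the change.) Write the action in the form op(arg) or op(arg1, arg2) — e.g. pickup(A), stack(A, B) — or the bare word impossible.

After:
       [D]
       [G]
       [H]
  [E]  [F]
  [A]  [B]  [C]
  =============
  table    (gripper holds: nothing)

target: towers=[A/E; B/F/H/G/D; C] holding=-
        putdown(C) → towers=[A/E; B/F/H/G/D; C] holding=-  ← match
       stack(C, E) → towers=[A/E/C; B/F/H/G/D] holding=-
       stack(C, D) → towers=[A/E; B/F/H/G/D/C] holding=-

putdown(C)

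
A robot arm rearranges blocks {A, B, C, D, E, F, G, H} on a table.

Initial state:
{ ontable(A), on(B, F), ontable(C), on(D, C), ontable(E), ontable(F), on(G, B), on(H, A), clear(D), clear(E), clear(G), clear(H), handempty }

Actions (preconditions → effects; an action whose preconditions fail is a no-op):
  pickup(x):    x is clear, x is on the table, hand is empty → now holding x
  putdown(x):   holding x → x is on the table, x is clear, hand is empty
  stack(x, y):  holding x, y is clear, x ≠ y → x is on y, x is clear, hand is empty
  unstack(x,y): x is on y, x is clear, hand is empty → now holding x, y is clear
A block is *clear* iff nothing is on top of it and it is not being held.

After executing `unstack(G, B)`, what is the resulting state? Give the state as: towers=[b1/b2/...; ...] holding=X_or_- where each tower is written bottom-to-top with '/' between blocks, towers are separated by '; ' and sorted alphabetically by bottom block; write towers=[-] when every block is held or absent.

before: towers=[A/H; C/D; E; F/B/G] holding=-
pre[unstack(G, B)]: on(G,B) yes, clear(G) yes, handempty yes
all met → apply unstack(G, B)
after:  towers=[A/H; C/D; E; F/B] holding=G

towers=[A/H; C/D; E; F/B] holding=G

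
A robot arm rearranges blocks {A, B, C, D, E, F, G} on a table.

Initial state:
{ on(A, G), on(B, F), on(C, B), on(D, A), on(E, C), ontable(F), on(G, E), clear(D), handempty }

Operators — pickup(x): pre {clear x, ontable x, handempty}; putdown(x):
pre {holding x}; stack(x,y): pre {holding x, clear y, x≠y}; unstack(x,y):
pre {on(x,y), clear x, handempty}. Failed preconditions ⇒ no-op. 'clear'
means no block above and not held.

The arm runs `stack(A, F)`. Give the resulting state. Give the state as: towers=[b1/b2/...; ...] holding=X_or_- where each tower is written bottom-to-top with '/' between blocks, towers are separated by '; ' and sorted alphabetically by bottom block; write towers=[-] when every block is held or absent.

before: towers=[F/B/C/E/G/A/D] holding=-
pre[stack(A, F)]: holding(A) ✗, clear(F) ✗, A≠F ✓
holding(A), clear(F) unmet → stack(A, F) is a no-op
after:  towers=[F/B/C/E/G/A/D] holding=-

towers=[F/B/C/E/G/A/D] holding=-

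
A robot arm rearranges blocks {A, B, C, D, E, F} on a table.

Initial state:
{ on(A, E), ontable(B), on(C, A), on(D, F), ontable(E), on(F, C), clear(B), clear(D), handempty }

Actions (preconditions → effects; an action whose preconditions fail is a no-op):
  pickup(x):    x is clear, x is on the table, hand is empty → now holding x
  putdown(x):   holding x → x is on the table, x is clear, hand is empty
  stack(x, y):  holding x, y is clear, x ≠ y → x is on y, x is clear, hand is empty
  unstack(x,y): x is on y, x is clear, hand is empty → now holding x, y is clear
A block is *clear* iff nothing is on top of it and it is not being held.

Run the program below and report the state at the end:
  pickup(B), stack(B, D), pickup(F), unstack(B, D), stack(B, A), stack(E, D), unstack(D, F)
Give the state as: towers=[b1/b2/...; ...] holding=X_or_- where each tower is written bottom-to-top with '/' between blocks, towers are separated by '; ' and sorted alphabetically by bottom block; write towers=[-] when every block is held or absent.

towers=[E/A/C/F/D] holding=B

step 1 (pickup(B)): towers=[E/A/C/F/D] holding=B
step 2 (stack(B, D)): towers=[E/A/C/F/D/B] holding=-
step 3 (pickup(F)) [no-op]: towers=[E/A/C/F/D/B] holding=-
step 4 (unstack(B, D)): towers=[E/A/C/F/D] holding=B
step 5 (stack(B, A)) [no-op]: towers=[E/A/C/F/D] holding=B
step 6 (stack(E, D)) [no-op]: towers=[E/A/C/F/D] holding=B
step 7 (unstack(D, F)) [no-op]: towers=[E/A/C/F/D] holding=B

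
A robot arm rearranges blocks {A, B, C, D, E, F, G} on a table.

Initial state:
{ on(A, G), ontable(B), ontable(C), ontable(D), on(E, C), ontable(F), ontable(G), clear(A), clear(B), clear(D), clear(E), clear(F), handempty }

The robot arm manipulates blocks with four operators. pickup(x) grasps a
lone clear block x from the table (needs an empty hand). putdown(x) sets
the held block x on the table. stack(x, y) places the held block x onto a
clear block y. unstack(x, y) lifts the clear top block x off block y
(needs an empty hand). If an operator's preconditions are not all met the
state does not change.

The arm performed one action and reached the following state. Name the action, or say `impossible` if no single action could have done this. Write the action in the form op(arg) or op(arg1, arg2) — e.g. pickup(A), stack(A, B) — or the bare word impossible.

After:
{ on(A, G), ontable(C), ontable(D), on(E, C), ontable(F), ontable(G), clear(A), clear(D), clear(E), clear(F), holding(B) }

target: towers=[C/E; D; F; G/A] holding=B
         pickup(B) → towers=[C/E; D; F; G/A] holding=B  ← match
         pickup(F) → towers=[B; C/E; D; G/A] holding=F
         pickup(D) → towers=[B; C/E; F; G/A] holding=D
     unstack(A, G) → towers=[B; C/E; D; F; G] holding=A
     unstack(E, C) → towers=[B; C; D; F; G/A] holding=E

pickup(B)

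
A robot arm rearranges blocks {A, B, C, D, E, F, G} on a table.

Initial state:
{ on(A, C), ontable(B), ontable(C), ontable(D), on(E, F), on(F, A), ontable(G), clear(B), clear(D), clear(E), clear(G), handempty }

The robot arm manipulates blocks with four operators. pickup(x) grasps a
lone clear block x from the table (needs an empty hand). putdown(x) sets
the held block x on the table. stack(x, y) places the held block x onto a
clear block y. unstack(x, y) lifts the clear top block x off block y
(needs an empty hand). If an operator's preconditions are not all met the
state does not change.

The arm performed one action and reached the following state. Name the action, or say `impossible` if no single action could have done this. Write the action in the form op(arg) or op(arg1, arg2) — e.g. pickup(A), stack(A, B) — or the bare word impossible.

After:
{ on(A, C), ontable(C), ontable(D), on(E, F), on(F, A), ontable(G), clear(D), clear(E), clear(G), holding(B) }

pickup(B)

target: towers=[C/A/F/E; D; G] holding=B
         pickup(B) → towers=[C/A/F/E; D; G] holding=B  ← match
         pickup(G) → towers=[B; C/A/F/E; D] holding=G
         pickup(D) → towers=[B; C/A/F/E; G] holding=D
     unstack(E, F) → towers=[B; C/A/F; D; G] holding=E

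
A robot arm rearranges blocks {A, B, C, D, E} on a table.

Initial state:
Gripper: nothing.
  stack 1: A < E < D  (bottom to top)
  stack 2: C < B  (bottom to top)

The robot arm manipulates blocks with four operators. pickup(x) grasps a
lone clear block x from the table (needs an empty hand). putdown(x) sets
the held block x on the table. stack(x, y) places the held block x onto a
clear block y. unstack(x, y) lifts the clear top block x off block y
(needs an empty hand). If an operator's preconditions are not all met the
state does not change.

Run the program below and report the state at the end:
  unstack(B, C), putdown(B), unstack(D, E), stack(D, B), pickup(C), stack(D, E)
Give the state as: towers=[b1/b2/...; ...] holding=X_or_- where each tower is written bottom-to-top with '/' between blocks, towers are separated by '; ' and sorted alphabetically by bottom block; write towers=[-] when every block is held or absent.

towers=[A/E; B/D] holding=C

step 1 (unstack(B, C)): towers=[A/E/D; C] holding=B
step 2 (putdown(B)): towers=[A/E/D; B; C] holding=-
step 3 (unstack(D, E)): towers=[A/E; B; C] holding=D
step 4 (stack(D, B)): towers=[A/E; B/D; C] holding=-
step 5 (pickup(C)): towers=[A/E; B/D] holding=C
step 6 (stack(D, E)) [no-op]: towers=[A/E; B/D] holding=C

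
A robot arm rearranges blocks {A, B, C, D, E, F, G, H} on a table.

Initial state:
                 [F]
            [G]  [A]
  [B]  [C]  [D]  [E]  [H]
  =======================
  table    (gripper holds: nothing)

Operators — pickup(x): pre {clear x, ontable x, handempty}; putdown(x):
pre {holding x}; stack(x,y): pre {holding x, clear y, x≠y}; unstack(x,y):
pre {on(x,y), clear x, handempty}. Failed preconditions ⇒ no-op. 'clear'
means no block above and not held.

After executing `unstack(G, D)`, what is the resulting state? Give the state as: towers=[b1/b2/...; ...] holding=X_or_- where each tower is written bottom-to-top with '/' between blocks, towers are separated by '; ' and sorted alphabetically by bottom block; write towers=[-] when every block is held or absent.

towers=[B; C; D; E/A/F; H] holding=G

before: towers=[B; C; D/G; E/A/F; H] holding=-
pre[unstack(G, D)]: on(G,D) ok, clear(G) ok, handempty ok
all met → apply unstack(G, D)
after:  towers=[B; C; D; E/A/F; H] holding=G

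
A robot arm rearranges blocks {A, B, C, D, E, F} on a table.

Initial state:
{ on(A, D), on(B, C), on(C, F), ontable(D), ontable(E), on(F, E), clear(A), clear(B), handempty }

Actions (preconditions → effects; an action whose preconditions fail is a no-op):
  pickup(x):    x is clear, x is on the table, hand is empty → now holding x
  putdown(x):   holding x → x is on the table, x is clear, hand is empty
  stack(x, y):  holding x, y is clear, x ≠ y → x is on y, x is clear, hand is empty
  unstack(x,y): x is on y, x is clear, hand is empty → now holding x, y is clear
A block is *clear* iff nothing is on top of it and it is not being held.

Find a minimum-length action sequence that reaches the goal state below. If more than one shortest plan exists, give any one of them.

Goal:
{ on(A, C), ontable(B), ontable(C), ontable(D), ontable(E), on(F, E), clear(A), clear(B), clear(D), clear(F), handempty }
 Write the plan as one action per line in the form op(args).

unstack(B, C)
putdown(B)
unstack(C, F)
putdown(C)
unstack(A, D)
stack(A, C)

step 1 (unstack(B, C)): towers=[D/A; E/F/C] holding=B
step 2 (putdown(B)): towers=[B; D/A; E/F/C] holding=-
step 3 (unstack(C, F)): towers=[B; D/A; E/F] holding=C
step 4 (putdown(C)): towers=[B; C; D/A; E/F] holding=-
step 5 (unstack(A, D)): towers=[B; C; D; E/F] holding=A
step 6 (stack(A, C)): towers=[B; C/A; D; E/F] holding=-
goal check: towers=[B; C/A; D; E/F] holding=- — reached (length 6, optimal by BFS)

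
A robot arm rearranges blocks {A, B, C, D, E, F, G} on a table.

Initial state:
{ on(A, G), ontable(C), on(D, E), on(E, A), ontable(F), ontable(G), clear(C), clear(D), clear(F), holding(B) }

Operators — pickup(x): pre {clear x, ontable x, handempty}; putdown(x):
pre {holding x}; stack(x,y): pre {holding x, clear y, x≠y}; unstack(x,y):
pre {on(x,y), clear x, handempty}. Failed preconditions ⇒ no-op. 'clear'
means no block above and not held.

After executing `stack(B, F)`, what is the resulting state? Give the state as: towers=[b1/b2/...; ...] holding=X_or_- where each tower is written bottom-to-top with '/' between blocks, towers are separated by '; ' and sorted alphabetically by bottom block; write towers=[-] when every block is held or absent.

towers=[C; F/B; G/A/E/D] holding=-

before: towers=[C; F; G/A/E/D] holding=B
pre[stack(B, F)]: holding(B) yes, clear(F) yes, B≠F yes
all met → apply stack(B, F)
after:  towers=[C; F/B; G/A/E/D] holding=-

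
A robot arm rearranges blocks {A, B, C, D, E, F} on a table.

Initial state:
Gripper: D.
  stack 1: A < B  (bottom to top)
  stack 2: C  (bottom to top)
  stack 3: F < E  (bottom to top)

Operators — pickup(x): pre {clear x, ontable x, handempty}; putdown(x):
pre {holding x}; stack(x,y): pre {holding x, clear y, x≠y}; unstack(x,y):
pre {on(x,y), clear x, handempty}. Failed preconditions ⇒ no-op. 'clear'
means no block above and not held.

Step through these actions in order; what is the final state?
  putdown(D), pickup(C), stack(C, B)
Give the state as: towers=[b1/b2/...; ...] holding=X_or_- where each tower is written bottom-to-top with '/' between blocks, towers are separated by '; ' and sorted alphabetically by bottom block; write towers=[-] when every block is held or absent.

step 1 (putdown(D)): towers=[A/B; C; D; F/E] holding=-
step 2 (pickup(C)): towers=[A/B; D; F/E] holding=C
step 3 (stack(C, B)): towers=[A/B/C; D; F/E] holding=-

towers=[A/B/C; D; F/E] holding=-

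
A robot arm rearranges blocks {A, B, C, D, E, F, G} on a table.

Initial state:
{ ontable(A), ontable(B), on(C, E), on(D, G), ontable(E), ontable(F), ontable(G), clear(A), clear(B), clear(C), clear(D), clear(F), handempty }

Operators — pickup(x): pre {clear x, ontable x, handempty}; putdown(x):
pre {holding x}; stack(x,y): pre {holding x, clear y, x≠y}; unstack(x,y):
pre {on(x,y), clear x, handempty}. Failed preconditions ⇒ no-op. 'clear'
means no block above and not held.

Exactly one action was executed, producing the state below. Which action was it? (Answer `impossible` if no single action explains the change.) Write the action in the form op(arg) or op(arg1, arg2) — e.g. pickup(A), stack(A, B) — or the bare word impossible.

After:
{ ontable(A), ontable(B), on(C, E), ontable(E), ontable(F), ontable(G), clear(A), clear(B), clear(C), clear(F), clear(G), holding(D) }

unstack(D, G)

target: towers=[A; B; E/C; F; G] holding=D
         pickup(B) → towers=[A; E/C; F; G/D] holding=B
         pickup(F) → towers=[A; B; E/C; G/D] holding=F
     unstack(D, G) → towers=[A; B; E/C; F; G] holding=D  ← match
         pickup(A) → towers=[B; E/C; F; G/D] holding=A
     unstack(C, E) → towers=[A; B; E; F; G/D] holding=C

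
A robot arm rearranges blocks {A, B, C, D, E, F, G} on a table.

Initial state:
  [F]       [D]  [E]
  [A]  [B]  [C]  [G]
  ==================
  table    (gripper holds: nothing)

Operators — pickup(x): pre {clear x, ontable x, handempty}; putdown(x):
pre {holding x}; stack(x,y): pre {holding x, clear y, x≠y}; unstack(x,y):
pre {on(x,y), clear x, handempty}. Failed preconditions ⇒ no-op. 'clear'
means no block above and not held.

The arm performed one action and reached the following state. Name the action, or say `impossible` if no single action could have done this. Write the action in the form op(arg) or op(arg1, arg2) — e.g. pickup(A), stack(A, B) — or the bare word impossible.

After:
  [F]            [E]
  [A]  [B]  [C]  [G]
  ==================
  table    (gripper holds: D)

target: towers=[A/F; B; C; G/E] holding=D
         pickup(B) → towers=[A/F; C/D; G/E] holding=B
     unstack(F, A) → towers=[A; B; C/D; G/E] holding=F
     unstack(D, C) → towers=[A/F; B; C; G/E] holding=D  ← match
     unstack(E, G) → towers=[A/F; B; C/D; G] holding=E

unstack(D, C)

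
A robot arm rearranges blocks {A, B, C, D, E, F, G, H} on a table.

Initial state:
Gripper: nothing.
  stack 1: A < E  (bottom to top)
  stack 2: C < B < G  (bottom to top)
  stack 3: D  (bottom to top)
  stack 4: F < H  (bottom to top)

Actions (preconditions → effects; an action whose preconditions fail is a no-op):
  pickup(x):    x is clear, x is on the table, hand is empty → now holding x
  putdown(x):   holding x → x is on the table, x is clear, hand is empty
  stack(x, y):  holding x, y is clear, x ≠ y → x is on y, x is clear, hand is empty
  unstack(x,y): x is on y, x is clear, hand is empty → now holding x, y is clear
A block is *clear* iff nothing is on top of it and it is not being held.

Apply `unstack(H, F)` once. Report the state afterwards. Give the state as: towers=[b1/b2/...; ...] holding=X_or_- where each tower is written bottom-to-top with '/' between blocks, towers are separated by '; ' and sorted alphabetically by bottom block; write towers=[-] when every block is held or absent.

before: towers=[A/E; C/B/G; D; F/H] holding=-
pre[unstack(H, F)]: on(H,F) ok, clear(H) ok, handempty ok
all met → apply unstack(H, F)
after:  towers=[A/E; C/B/G; D; F] holding=H

towers=[A/E; C/B/G; D; F] holding=H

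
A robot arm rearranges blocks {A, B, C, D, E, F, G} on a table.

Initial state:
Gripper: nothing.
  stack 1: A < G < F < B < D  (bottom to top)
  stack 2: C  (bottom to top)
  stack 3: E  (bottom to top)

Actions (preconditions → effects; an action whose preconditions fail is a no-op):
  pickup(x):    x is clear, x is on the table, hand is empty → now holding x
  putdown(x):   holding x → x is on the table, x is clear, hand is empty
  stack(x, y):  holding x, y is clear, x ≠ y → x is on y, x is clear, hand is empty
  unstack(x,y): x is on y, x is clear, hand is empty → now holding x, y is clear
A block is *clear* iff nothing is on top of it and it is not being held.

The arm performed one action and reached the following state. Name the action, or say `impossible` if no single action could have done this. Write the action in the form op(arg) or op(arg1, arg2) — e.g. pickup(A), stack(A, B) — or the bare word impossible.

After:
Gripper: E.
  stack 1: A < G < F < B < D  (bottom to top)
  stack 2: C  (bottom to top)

target: towers=[A/G/F/B/D; C] holding=E
     unstack(D, B) → towers=[A/G/F/B; C; E] holding=D
         pickup(E) → towers=[A/G/F/B/D; C] holding=E  ← match
         pickup(C) → towers=[A/G/F/B/D; E] holding=C

pickup(E)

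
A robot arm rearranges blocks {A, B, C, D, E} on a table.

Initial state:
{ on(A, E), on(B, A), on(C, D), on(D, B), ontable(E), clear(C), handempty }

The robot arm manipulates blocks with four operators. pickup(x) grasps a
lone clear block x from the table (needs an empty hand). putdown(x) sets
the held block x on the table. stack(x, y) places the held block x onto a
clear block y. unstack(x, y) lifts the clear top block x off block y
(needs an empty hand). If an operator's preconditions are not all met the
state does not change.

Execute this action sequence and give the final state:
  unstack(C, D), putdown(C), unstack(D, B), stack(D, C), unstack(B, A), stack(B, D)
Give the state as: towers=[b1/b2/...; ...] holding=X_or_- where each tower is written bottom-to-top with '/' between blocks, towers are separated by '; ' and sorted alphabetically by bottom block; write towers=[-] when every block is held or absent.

towers=[C/D/B; E/A] holding=-

step 1 (unstack(C, D)): towers=[E/A/B/D] holding=C
step 2 (putdown(C)): towers=[C; E/A/B/D] holding=-
step 3 (unstack(D, B)): towers=[C; E/A/B] holding=D
step 4 (stack(D, C)): towers=[C/D; E/A/B] holding=-
step 5 (unstack(B, A)): towers=[C/D; E/A] holding=B
step 6 (stack(B, D)): towers=[C/D/B; E/A] holding=-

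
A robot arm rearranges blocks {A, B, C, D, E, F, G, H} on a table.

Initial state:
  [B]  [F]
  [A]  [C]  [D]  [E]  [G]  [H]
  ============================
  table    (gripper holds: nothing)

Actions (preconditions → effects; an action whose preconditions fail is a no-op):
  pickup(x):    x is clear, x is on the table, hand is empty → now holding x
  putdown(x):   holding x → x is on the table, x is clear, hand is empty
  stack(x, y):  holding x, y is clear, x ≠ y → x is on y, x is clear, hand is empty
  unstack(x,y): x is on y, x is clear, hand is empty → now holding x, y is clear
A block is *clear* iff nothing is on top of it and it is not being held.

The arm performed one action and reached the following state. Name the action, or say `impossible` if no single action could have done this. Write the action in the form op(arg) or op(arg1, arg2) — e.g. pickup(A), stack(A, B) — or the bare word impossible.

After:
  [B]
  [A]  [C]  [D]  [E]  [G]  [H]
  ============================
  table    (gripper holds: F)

target: towers=[A/B; C; D; E; G; H] holding=F
         pickup(G) → towers=[A/B; C/F; D; E; H] holding=G
         pickup(E) → towers=[A/B; C/F; D; G; H] holding=E
         pickup(H) → towers=[A/B; C/F; D; E; G] holding=H
     unstack(B, A) → towers=[A; C/F; D; E; G; H] holding=B
     unstack(F, C) → towers=[A/B; C; D; E; G; H] holding=F  ← match
         pickup(D) → towers=[A/B; C/F; E; G; H] holding=D

unstack(F, C)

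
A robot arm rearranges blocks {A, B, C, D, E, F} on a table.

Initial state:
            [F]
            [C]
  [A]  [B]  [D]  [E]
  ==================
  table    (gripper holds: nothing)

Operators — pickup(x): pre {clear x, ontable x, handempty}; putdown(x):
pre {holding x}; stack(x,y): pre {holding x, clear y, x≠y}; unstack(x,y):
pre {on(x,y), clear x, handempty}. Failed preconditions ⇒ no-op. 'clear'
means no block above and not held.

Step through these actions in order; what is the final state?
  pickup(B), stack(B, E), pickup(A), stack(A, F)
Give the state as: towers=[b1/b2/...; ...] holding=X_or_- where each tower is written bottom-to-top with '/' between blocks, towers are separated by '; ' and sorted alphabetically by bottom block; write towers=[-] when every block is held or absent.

towers=[D/C/F/A; E/B] holding=-

step 1 (pickup(B)): towers=[A; D/C/F; E] holding=B
step 2 (stack(B, E)): towers=[A; D/C/F; E/B] holding=-
step 3 (pickup(A)): towers=[D/C/F; E/B] holding=A
step 4 (stack(A, F)): towers=[D/C/F/A; E/B] holding=-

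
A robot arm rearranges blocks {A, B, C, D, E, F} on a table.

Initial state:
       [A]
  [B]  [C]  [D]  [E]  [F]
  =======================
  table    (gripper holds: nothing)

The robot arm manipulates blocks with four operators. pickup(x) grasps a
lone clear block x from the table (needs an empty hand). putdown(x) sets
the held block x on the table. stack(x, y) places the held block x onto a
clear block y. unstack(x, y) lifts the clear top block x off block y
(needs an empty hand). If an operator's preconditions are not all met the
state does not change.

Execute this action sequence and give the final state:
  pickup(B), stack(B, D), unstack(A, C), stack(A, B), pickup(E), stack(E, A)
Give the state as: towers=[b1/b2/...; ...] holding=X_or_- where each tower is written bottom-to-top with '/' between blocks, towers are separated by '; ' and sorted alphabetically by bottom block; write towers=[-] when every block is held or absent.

towers=[C; D/B/A/E; F] holding=-

step 1 (pickup(B)): towers=[C/A; D; E; F] holding=B
step 2 (stack(B, D)): towers=[C/A; D/B; E; F] holding=-
step 3 (unstack(A, C)): towers=[C; D/B; E; F] holding=A
step 4 (stack(A, B)): towers=[C; D/B/A; E; F] holding=-
step 5 (pickup(E)): towers=[C; D/B/A; F] holding=E
step 6 (stack(E, A)): towers=[C; D/B/A/E; F] holding=-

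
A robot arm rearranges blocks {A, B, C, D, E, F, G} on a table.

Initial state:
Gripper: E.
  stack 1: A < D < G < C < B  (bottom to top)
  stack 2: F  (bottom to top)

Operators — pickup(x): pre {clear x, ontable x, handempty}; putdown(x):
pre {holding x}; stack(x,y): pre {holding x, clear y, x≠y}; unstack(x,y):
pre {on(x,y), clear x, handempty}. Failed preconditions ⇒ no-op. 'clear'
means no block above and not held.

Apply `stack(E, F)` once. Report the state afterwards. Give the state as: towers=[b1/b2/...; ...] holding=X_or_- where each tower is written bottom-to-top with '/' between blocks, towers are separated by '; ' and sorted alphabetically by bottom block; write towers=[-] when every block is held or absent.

towers=[A/D/G/C/B; F/E] holding=-

before: towers=[A/D/G/C/B; F] holding=E
pre[stack(E, F)]: holding(E) yes, clear(F) yes, E≠F yes
all met → apply stack(E, F)
after:  towers=[A/D/G/C/B; F/E] holding=-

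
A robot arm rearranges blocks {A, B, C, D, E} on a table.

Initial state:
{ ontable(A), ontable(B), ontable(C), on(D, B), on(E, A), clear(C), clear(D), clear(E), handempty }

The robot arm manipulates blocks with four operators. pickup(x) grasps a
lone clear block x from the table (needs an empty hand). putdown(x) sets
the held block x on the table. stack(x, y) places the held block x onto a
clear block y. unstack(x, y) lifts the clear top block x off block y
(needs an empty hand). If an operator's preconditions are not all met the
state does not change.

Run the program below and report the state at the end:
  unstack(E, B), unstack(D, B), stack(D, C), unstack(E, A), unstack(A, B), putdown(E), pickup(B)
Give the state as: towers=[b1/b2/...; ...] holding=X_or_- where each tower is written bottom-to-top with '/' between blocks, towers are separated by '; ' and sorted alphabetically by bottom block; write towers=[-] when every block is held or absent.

step 1 (unstack(E, B)) [no-op]: towers=[A/E; B/D; C] holding=-
step 2 (unstack(D, B)): towers=[A/E; B; C] holding=D
step 3 (stack(D, C)): towers=[A/E; B; C/D] holding=-
step 4 (unstack(E, A)): towers=[A; B; C/D] holding=E
step 5 (unstack(A, B)) [no-op]: towers=[A; B; C/D] holding=E
step 6 (putdown(E)): towers=[A; B; C/D; E] holding=-
step 7 (pickup(B)): towers=[A; C/D; E] holding=B

towers=[A; C/D; E] holding=B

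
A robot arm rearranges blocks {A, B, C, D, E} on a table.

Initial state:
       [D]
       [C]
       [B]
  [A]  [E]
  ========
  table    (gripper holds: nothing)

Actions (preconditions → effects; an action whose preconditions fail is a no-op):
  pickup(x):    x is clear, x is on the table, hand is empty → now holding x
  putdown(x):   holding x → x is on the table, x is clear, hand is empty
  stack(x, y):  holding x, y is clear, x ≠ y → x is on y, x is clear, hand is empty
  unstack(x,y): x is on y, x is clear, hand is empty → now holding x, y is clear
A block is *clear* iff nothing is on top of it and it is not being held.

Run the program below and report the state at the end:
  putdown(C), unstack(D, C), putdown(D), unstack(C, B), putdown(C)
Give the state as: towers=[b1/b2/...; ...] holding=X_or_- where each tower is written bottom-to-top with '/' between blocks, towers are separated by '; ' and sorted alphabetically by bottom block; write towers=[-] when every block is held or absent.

towers=[A; C; D; E/B] holding=-

step 1 (putdown(C)) [no-op]: towers=[A; E/B/C/D] holding=-
step 2 (unstack(D, C)): towers=[A; E/B/C] holding=D
step 3 (putdown(D)): towers=[A; D; E/B/C] holding=-
step 4 (unstack(C, B)): towers=[A; D; E/B] holding=C
step 5 (putdown(C)): towers=[A; C; D; E/B] holding=-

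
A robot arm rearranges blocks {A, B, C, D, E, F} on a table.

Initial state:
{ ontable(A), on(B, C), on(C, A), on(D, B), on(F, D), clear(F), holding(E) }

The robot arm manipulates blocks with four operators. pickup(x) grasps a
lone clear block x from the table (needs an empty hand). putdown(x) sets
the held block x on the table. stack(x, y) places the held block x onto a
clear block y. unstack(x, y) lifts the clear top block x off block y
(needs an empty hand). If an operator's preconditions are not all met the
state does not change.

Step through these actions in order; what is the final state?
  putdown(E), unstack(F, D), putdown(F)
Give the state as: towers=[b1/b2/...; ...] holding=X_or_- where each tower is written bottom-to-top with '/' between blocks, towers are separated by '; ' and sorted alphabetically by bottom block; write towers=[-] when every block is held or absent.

towers=[A/C/B/D; E; F] holding=-

step 1 (putdown(E)): towers=[A/C/B/D/F; E] holding=-
step 2 (unstack(F, D)): towers=[A/C/B/D; E] holding=F
step 3 (putdown(F)): towers=[A/C/B/D; E; F] holding=-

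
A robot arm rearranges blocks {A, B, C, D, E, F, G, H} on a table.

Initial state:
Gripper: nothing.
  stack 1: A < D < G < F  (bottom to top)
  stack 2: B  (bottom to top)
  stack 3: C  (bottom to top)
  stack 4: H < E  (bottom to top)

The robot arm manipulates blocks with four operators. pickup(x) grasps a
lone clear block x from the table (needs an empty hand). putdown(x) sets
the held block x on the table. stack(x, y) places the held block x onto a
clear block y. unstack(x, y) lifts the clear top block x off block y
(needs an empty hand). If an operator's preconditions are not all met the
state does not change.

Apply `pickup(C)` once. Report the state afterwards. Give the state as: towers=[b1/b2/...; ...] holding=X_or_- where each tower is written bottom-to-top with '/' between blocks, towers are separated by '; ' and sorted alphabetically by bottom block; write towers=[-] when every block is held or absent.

towers=[A/D/G/F; B; H/E] holding=C

before: towers=[A/D/G/F; B; C; H/E] holding=-
pre[pickup(C)]: clear(C) ok, ontable(C) ok, handempty ok
all met → apply pickup(C)
after:  towers=[A/D/G/F; B; H/E] holding=C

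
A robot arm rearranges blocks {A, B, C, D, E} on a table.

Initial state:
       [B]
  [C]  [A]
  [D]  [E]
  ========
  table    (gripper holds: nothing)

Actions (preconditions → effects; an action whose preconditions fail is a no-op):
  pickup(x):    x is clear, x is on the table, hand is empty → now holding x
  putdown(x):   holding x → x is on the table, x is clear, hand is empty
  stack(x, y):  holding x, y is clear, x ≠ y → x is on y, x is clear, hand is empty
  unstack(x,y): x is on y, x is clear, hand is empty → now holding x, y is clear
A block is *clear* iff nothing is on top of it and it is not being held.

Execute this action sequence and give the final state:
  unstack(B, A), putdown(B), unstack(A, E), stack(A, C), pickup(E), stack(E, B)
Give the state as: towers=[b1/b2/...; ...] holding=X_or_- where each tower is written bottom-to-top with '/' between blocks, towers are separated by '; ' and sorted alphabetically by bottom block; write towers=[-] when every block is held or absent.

towers=[B/E; D/C/A] holding=-

step 1 (unstack(B, A)): towers=[D/C; E/A] holding=B
step 2 (putdown(B)): towers=[B; D/C; E/A] holding=-
step 3 (unstack(A, E)): towers=[B; D/C; E] holding=A
step 4 (stack(A, C)): towers=[B; D/C/A; E] holding=-
step 5 (pickup(E)): towers=[B; D/C/A] holding=E
step 6 (stack(E, B)): towers=[B/E; D/C/A] holding=-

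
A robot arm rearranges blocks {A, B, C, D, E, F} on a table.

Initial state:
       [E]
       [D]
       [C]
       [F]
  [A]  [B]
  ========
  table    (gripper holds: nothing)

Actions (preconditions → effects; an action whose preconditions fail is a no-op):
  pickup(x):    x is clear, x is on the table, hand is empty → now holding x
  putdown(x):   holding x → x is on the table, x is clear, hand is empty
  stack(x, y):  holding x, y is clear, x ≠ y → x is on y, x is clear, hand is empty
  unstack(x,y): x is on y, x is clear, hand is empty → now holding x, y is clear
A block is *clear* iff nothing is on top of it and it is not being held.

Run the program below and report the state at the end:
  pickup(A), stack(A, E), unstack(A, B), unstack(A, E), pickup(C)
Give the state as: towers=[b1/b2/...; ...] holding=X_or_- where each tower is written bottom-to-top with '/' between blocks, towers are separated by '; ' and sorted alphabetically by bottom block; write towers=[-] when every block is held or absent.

towers=[B/F/C/D/E] holding=A

step 1 (pickup(A)): towers=[B/F/C/D/E] holding=A
step 2 (stack(A, E)): towers=[B/F/C/D/E/A] holding=-
step 3 (unstack(A, B)) [no-op]: towers=[B/F/C/D/E/A] holding=-
step 4 (unstack(A, E)): towers=[B/F/C/D/E] holding=A
step 5 (pickup(C)) [no-op]: towers=[B/F/C/D/E] holding=A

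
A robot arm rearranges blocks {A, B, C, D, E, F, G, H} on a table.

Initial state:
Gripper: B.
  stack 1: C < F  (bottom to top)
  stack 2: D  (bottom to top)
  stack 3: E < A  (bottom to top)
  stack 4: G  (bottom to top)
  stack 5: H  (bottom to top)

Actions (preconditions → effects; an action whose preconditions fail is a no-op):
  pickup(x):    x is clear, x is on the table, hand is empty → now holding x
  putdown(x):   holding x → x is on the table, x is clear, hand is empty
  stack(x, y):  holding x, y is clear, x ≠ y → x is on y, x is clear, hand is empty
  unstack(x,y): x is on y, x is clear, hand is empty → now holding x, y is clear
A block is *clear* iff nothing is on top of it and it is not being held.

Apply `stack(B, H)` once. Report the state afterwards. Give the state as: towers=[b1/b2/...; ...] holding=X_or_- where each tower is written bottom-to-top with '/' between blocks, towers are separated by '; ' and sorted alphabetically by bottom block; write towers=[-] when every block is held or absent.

before: towers=[C/F; D; E/A; G; H] holding=B
pre[stack(B, H)]: holding(B) yes, clear(H) yes, B≠H yes
all met → apply stack(B, H)
after:  towers=[C/F; D; E/A; G; H/B] holding=-

towers=[C/F; D; E/A; G; H/B] holding=-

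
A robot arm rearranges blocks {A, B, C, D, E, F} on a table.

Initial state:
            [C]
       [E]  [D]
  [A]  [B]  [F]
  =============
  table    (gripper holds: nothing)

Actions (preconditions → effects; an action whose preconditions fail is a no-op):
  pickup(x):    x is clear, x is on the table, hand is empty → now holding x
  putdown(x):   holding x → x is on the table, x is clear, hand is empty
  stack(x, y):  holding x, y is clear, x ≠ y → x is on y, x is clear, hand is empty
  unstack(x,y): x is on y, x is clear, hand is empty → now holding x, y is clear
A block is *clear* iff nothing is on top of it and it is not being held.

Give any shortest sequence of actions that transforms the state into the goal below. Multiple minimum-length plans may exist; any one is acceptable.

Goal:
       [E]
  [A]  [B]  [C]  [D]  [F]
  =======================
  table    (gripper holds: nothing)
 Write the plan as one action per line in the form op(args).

unstack(C, D)
putdown(C)
unstack(D, F)
putdown(D)

step 1 (unstack(C, D)): towers=[A; B/E; F/D] holding=C
step 2 (putdown(C)): towers=[A; B/E; C; F/D] holding=-
step 3 (unstack(D, F)): towers=[A; B/E; C; F] holding=D
step 4 (putdown(D)): towers=[A; B/E; C; D; F] holding=-
goal check: towers=[A; B/E; C; D; F] holding=- — reached (length 4, optimal by BFS)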